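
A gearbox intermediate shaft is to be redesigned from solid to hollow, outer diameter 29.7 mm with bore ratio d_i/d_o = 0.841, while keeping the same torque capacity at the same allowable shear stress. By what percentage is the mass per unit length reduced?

Equal τ_max and T ⇒ the solid shaft needs d_s³ = d_o³(1−k⁴), so d_s = 29.7·(1−0.841⁴)^(1/3) = 23.57 mm.
Area ratio A_h/A_s = d_o²(1−k²)/d_s² = (1−k²)/(1−k⁴)^(2/3) = 0.4648.
Mass saving = 1 − 0.4648 = 53.5 %.

53.5 %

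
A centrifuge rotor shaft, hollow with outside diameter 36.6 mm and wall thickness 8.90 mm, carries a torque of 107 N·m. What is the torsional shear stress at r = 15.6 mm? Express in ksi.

1.48 ksi

J = π(d_o⁴ − d_i⁴)/32 = π(0.0366⁴ − 0.0188⁴)/32 = 1.639×10^-7 m⁴.
Shear stress varies linearly with radius: τ = T·r/J = 107.0 × 0.0156 / 1.639×10^-7 = 1.018×10^7 Pa.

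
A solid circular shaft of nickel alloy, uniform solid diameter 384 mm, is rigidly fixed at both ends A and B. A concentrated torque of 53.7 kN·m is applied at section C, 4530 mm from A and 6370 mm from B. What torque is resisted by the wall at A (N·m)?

31400 N·m

With uniform GJ and both ends fixed, compatibility θ_AC = θ_CB gives T_A·a = T_B·b, together with T_A + T_B = T₀.
T_A = T₀·b/(a+b) = 53700·6370/10900 = 31380 N·m; T_B = 22320 N·m.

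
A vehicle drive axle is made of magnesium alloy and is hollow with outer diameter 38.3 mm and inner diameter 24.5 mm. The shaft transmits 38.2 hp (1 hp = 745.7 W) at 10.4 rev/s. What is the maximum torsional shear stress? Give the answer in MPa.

47.5 MPa

ω = 2π·10.4 = 65.35 rad/s, so T = P/ω = 38.2×745.7 / 65.35 = 435.9 N·m.
J = π(d_o⁴ − d_i⁴)/32 = π(0.0383⁴ − 0.0245⁴)/32 = 1.759×10^-7 m⁴.
τ_max = T·r/J = 435.9 × 0.0191 / 1.759×10^-7 = 4.747×10^7 Pa.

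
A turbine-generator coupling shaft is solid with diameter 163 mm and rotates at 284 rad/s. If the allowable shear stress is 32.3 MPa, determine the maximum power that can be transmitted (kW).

7800 kW

J = πd⁴/32 = π(0.163)⁴/32 = 6.930×10^-5 m⁴.
T_max = τ_allow·J/r = 3.23×10^7 × 6.930×10^-5 / 0.0815 = 27470 N·m.
ω = 284 rad/s, so P_max = T_max·ω = 7.800×10^6 W.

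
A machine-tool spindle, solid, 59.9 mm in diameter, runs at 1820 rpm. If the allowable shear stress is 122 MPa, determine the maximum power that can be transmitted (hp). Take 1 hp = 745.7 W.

1320 hp

J = πd⁴/32 = π(0.0599)⁴/32 = 1.264×10^-6 m⁴.
T_max = τ_allow·J/r = 1.22×10^8 × 1.264×10^-6 / 0.0300 = 5148 N·m.
ω = 2π·1820/60 = 190.6 rad/s, so P_max = T_max·ω = 9.812×10^5 W.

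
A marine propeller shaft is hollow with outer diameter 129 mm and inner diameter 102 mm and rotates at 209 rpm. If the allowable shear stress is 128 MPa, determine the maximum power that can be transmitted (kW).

J = π(d_o⁴ − d_i⁴)/32 = π(0.129⁴ − 0.102⁴)/32 = 1.656×10^-5 m⁴.
T_max = τ_allow·J/r = 1.28×10^8 × 1.656×10^-5 / 0.0645 = 32860 N·m.
ω = 2π·209/60 = 21.89 rad/s, so P_max = T_max·ω = 7.193×10^5 W.

719 kW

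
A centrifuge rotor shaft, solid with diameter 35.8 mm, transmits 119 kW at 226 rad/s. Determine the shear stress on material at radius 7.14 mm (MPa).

ω = 226 rad/s, so T = P/ω = 119×10³ / 226.0 = 526.5 N·m.
J = πd⁴/32 = π(0.0358)⁴/32 = 1.613×10^-7 m⁴.
Shear stress varies linearly with radius: τ = T·r/J = 526.5 × 0.00714 / 1.613×10^-7 = 2.331×10^7 Pa.

23.3 MPa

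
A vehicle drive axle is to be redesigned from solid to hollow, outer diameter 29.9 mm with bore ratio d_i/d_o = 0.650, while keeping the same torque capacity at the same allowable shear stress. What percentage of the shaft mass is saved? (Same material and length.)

34.2 %

Equal τ_max and T ⇒ the solid shaft needs d_s³ = d_o³(1−k⁴), so d_s = 29.9·(1−0.650⁴)^(1/3) = 28.00 mm.
Area ratio A_h/A_s = d_o²(1−k²)/d_s² = (1−k²)/(1−k⁴)^(2/3) = 0.6584.
Mass saving = 1 − 0.6584 = 34.2 %.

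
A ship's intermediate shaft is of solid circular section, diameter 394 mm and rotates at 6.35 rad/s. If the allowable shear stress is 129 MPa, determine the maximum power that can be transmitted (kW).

9840 kW

J = πd⁴/32 = π(0.394)⁴/32 = 2.366×10^-3 m⁴.
T_max = τ_allow·J/r = 1.29×10^8 × 2.366×10^-3 / 0.197 = 1.549e6 N·m.
ω = 6.35 rad/s, so P_max = T_max·ω = 9.837×10^6 W.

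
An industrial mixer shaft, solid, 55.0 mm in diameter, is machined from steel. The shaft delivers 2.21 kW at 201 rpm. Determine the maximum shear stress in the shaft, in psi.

ω = 2π·201/60 = 21.05 rad/s, so T = P/ω = 2.21×10³ / 21.05 = 105.0 N·m.
J = πd⁴/32 = π(0.0550)⁴/32 = 8.984×10^-7 m⁴.
τ_max = T·r/J = 105.0 × 0.0275 / 8.984×10^-7 = 3.214×10^6 Pa.

466 psi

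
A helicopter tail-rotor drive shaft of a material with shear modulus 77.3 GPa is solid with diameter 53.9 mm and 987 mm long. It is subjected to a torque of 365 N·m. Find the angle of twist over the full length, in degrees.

0.322°

J = πd⁴/32 = π(0.0539)⁴/32 = 8.286×10^-7 m⁴.
θ = T·L/(G·J) = 365.0 × 0.987 / (77.3×10⁹ × 8.286×10^-7) = 5.624×10^-3 rad.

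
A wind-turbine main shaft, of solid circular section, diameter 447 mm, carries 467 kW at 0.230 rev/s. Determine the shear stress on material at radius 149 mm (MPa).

12.3 MPa

ω = 2π·0.230 = 1.445 rad/s, so T = P/ω = 467×10³ / 1.445 = 323200 N·m.
J = πd⁴/32 = π(0.447)⁴/32 = 3.919×10^-3 m⁴.
Shear stress varies linearly with radius: τ = T·r/J = 323200 × 0.149 / 3.919×10^-3 = 1.228×10^7 Pa.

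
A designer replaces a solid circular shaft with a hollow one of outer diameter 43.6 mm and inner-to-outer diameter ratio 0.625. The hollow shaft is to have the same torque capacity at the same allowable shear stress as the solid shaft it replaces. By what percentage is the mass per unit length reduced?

Equal τ_max and T ⇒ the solid shaft needs d_s³ = d_o³(1−k⁴), so d_s = 43.6·(1−0.625⁴)^(1/3) = 41.26 mm.
Area ratio A_h/A_s = d_o²(1−k²)/d_s² = (1−k²)/(1−k⁴)^(2/3) = 0.6805.
Mass saving = 1 − 0.6805 = 32.0 %.

32.0 %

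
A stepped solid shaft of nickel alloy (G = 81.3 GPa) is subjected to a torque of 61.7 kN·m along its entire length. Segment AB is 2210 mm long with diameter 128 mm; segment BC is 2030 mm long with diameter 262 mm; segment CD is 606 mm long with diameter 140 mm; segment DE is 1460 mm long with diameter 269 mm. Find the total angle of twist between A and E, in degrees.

4.66°

J_AB = π(0.128)⁴/32 = 2.64×10^-5 m⁴; J_BC = π(0.262)⁴/32 = 4.63×10^-4 m⁴; J_CD = π(0.140)⁴/32 = 3.77×10^-5 m⁴; J_DE = π(0.269)⁴/32 = 5.14×10^-4 m⁴.
θ = (T/G)·Σ L_i/J_i = (61700/81.3×10⁹)·(2.21/2.64×10^-5 + 2.03/4.63×10^-4 + 0.606/3.77×10^-5 + 1.46/5.14×10^-4) = 0.08132 rad.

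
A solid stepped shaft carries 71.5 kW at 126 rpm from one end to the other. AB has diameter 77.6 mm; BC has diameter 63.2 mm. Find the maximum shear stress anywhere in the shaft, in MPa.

109 MPa

ω = 2π·126/60 = 13.19 rad/s, so T = P/ω = 71.5×10³ / 13.19 = 5419 N·m.
Under the same torque, τ_max = 16T/(πd³) is largest where d is smallest — segment BC (d = 63.2 mm).
τ_max = 16·5419/(π·(0.0632)³) = 1.093×10^8 Pa.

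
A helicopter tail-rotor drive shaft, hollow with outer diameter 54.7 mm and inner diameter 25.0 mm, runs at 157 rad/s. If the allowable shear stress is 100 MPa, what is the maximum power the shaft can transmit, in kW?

483 kW

J = π(d_o⁴ − d_i⁴)/32 = π(0.0547⁴ − 0.0250⁴)/32 = 8.406×10^-7 m⁴.
T_max = τ_allow·J/r = 1.00×10^8 × 8.406×10^-7 / 0.0274 = 3073 N·m.
ω = 157 rad/s, so P_max = T_max·ω = 4.825×10^5 W.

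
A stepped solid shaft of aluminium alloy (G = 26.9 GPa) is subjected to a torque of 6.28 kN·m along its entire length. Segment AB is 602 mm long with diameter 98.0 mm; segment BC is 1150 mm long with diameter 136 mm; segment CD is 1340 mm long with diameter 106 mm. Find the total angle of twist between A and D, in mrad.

J_AB = π(0.0980)⁴/32 = 9.06×10^-6 m⁴; J_BC = π(0.136)⁴/32 = 3.36×10^-5 m⁴; J_CD = π(0.106)⁴/32 = 1.24×10^-5 m⁴.
θ = (T/G)·Σ L_i/J_i = (6280/26.9×10⁹)·(0.602/9.06×10^-6 + 1.15/3.36×10^-5 + 1.34/1.24×10^-5) = 0.04875 rad.

48.8 mrad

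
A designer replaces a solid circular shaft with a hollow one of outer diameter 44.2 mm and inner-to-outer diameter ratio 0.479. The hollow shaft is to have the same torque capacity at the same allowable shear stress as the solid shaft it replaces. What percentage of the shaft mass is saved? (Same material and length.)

Equal τ_max and T ⇒ the solid shaft needs d_s³ = d_o³(1−k⁴), so d_s = 44.2·(1−0.479⁴)^(1/3) = 43.41 mm.
Area ratio A_h/A_s = d_o²(1−k²)/d_s² = (1−k²)/(1−k⁴)^(2/3) = 0.7988.
Mass saving = 1 − 0.7988 = 20.1 %.

20.1 %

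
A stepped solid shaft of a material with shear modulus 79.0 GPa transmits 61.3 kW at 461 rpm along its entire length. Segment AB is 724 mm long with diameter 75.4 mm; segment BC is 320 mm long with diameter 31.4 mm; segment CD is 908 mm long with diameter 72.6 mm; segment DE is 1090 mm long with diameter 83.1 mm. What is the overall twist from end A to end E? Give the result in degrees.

3.82°

ω = 2π·461/60 = 48.28 rad/s, so T = P/ω = 61.3×10³ / 48.28 = 1270 N·m.
J_AB = π(0.0754)⁴/32 = 3.17×10^-6 m⁴; J_BC = π(0.0314)⁴/32 = 9.54×10^-8 m⁴; J_CD = π(0.0726)⁴/32 = 2.73×10^-6 m⁴; J_DE = π(0.0831)⁴/32 = 4.68×10^-6 m⁴.
θ = (T/G)·Σ L_i/J_i = (1270/79.0×10⁹)·(0.724/3.17×10^-6 + 0.320/9.54×10^-8 + 0.908/2.73×10^-6 + 1.09/4.68×10^-6) = 0.06665 rad.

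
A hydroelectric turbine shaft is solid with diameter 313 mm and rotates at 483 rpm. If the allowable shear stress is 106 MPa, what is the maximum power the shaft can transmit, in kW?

32300 kW

J = πd⁴/32 = π(0.313)⁴/32 = 9.423×10^-4 m⁴.
T_max = τ_allow·J/r = 1.06×10^8 × 9.423×10^-4 / 0.157 = 638200 N·m.
ω = 2π·483/60 = 50.58 rad/s, so P_max = T_max·ω = 3.228×10^7 W.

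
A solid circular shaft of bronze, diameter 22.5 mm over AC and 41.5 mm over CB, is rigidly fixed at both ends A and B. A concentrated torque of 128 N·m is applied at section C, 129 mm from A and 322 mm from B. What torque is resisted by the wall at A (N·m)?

22.7 N·m

Compatibility: T_A·a/J_AC = T_B·b/J_CB with T_A + T_B = T₀.
J_AC = 2.52×10^-8 m⁴, J_CB = 2.91×10^-7 m⁴, so T_A = T₀·(J_AC/a)/((J_AC/a)+(J_CB/b)) = 22.71 N·m, T_B = 105.3 N·m.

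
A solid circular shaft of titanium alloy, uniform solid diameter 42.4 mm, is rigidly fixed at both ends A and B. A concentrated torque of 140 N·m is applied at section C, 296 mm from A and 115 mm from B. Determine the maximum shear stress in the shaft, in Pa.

6.74e6 Pa

With uniform GJ and both ends fixed, compatibility θ_AC = θ_CB gives T_A·a = T_B·b, together with T_A + T_B = T₀.
T_A = T₀·b/(a+b) = 140.0·115/411.0 = 39.17 N·m; T_B = 100.8 N·m.
τ in each portion: τ_AC = 2.62×10^6 Pa, τ_CB = 6.74×10^6 Pa; maximum is in CB.
τ_max = T_CB·r/J = 100.8·0.0212/3.17×10^-7 = 6.737×10^6 Pa.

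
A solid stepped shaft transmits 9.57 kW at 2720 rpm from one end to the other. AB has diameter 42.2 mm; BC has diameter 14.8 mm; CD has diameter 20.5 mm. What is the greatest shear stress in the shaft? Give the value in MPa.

ω = 2π·2720/60 = 284.8 rad/s, so T = P/ω = 9.57×10³ / 284.8 = 33.60 N·m.
Under the same torque, τ_max = 16T/(πd³) is largest where d is smallest — segment BC (d = 14.8 mm).
τ_max = 16·33.60/(π·(0.0148)³) = 5.278×10^7 Pa.

52.8 MPa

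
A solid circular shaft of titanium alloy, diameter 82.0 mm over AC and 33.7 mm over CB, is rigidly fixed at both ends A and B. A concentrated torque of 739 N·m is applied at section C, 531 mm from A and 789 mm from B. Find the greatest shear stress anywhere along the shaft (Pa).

6.70e6 Pa

Compatibility: T_A·a/J_AC = T_B·b/J_CB with T_A + T_B = T₀.
J_AC = 4.44×10^-6 m⁴, J_CB = 1.27×10^-7 m⁴, so T_A = T₀·(J_AC/a)/((J_AC/a)+(J_CB/b)) = 725.1 N·m, T_B = 13.92 N·m.
τ in each portion: τ_AC = 6.70×10^6 Pa, τ_CB = 1.85×10^6 Pa; maximum is in AC.
τ_max = T_AC·r/J = 725.1·0.0410/4.44×10^-6 = 6.698×10^6 Pa.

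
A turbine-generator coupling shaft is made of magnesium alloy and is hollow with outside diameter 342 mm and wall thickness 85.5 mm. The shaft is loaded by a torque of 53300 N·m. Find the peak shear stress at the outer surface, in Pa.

J = π(d_o⁴ − d_i⁴)/32 = π(0.342⁴ − 0.171⁴)/32 = 1.259×10^-3 m⁴.
τ_max = T·r/J = 53300 × 0.171 / 1.259×10^-3 = 7.238×10^6 Pa.

7.24e6 Pa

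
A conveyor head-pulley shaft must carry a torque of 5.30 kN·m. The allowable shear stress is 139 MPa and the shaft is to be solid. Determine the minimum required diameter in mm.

57.9 mm

For a solid shaft τ_max = 16T/(πd³), so d = (16T/(π τ_allow))^(1/3) = (16·5300/(π·1.39×10^8))^(1/3) = 0.05791 m.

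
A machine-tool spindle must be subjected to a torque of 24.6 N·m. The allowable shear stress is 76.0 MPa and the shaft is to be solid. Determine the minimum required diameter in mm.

11.8 mm

For a solid shaft τ_max = 16T/(πd³), so d = (16T/(π τ_allow))^(1/3) = (16·24.60/(π·7.60×10^7))^(1/3) = 0.01181 m.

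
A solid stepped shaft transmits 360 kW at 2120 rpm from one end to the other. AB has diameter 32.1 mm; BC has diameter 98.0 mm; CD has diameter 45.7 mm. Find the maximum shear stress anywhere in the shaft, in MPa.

ω = 2π·2120/60 = 222.0 rad/s, so T = P/ω = 360×10³ / 222.0 = 1622 N·m.
Under the same torque, τ_max = 16T/(πd³) is largest where d is smallest — segment AB (d = 32.1 mm).
τ_max = 16·1622/(π·(0.0321)³) = 2.497×10^8 Pa.

250 MPa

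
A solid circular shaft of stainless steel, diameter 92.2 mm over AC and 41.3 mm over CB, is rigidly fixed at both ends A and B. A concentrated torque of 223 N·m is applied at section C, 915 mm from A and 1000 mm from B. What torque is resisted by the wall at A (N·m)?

Compatibility: T_A·a/J_AC = T_B·b/J_CB with T_A + T_B = T₀.
J_AC = 7.09×10^-6 m⁴, J_CB = 2.86×10^-7 m⁴, so T_A = T₀·(J_AC/a)/((J_AC/a)+(J_CB/b)) = 215.1 N·m, T_B = 7.923 N·m.

215 N·m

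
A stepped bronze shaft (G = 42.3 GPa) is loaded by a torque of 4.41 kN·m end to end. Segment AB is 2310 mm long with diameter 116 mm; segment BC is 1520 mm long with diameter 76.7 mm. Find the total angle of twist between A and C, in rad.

J_AB = π(0.116)⁴/32 = 1.78×10^-5 m⁴; J_BC = π(0.0767)⁴/32 = 3.40×10^-6 m⁴.
θ = (T/G)·Σ L_i/J_i = (4410/42.3×10⁹)·(2.31/1.78×10^-5 + 1.52/3.40×10^-6) = 0.06019 rad.

0.0602 rad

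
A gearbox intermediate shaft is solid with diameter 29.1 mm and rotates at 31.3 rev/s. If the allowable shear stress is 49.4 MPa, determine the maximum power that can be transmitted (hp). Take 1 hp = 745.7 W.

63.0 hp

J = πd⁴/32 = π(0.0291)⁴/32 = 7.040×10^-8 m⁴.
T_max = τ_allow·J/r = 4.94×10^7 × 7.040×10^-8 / 0.0146 = 239.0 N·m.
ω = 2π·31.3 = 196.7 rad/s, so P_max = T_max·ω = 4.701×10^4 W.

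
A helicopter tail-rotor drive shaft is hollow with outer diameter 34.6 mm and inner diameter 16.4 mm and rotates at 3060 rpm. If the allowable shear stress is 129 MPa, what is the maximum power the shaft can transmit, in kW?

J = π(d_o⁴ − d_i⁴)/32 = π(0.0346⁴ − 0.0164⁴)/32 = 1.336×10^-7 m⁴.
T_max = τ_allow·J/r = 1.29×10^8 × 1.336×10^-7 / 0.0173 = 996.2 N·m.
ω = 2π·3060/60 = 320.4 rad/s, so P_max = T_max·ω = 3.192×10^5 W.

319 kW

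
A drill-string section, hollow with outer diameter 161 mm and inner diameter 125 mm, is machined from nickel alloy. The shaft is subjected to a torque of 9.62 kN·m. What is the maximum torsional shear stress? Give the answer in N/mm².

18.4 N/mm²

J = π(d_o⁴ − d_i⁴)/32 = π(0.161⁴ − 0.125⁴)/32 = 4.200×10^-5 m⁴.
τ_max = T·r/J = 9620 × 0.0805 / 4.200×10^-5 = 1.844×10^7 Pa.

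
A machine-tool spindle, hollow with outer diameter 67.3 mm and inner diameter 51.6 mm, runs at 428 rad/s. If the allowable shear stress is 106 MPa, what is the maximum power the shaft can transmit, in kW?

J = π(d_o⁴ − d_i⁴)/32 = π(0.0673⁴ − 0.0516⁴)/32 = 1.318×10^-6 m⁴.
T_max = τ_allow·J/r = 1.06×10^8 × 1.318×10^-6 / 0.0336 = 4152 N·m.
ω = 428 rad/s, so P_max = T_max·ω = 1.777×10^6 W.

1780 kW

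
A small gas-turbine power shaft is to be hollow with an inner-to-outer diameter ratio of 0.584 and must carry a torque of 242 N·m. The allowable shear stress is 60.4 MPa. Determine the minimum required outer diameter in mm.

28.5 mm

For a hollow shaft with d_i/d_o = 0.584: τ_max = 16T/(π d_o³ (1−k⁴)), so d_o = [16T/(π τ_allow (1−k⁴))]^(1/3) = [16·242.0/(π·6.04×10^7·0.8837)]^(1/3) = 0.02848 m.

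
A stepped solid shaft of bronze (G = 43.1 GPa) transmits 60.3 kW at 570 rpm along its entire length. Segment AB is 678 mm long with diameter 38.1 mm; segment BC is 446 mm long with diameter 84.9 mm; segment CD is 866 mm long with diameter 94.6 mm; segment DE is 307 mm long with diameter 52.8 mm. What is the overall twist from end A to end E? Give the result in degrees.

ω = 2π·570/60 = 59.69 rad/s, so T = P/ω = 60.3×10³ / 59.69 = 1010 N·m.
J_AB = π(0.0381)⁴/32 = 2.07×10^-7 m⁴; J_BC = π(0.0849)⁴/32 = 5.10×10^-6 m⁴; J_CD = π(0.0946)⁴/32 = 7.86×10^-6 m⁴; J_DE = π(0.0528)⁴/32 = 7.63×10^-7 m⁴.
θ = (T/G)·Σ L_i/J_i = (1010/43.1×10⁹)·(0.678/2.07×10^-7 + 0.446/5.10×10^-6 + 0.866/7.86×10^-6 + 0.307/7.63×10^-7) = 0.09088 rad.

5.21°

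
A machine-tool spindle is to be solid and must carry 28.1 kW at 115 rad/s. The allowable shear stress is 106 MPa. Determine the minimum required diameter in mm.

22.7 mm

ω = 115 rad/s, so T = P/ω = 28.1×10³ / 115.0 = 244.3 N·m.
For a solid shaft τ_max = 16T/(πd³), so d = (16T/(π τ_allow))^(1/3) = (16·244.3/(π·1.06×10^8))^(1/3) = 0.02273 m.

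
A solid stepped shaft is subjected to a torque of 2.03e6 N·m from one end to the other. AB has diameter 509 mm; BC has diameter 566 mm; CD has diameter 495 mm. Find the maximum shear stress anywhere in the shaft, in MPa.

Under the same torque, τ_max = 16T/(πd³) is largest where d is smallest — segment CD (d = 495 mm).
τ_max = 16·2.030e6/(π·(0.495)³) = 8.524×10^7 Pa.

85.2 MPa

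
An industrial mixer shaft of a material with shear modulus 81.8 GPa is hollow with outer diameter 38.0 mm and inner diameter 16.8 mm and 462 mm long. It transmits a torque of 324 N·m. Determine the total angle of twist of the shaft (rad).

J = π(d_o⁴ − d_i⁴)/32 = π(0.0380⁴ − 0.0168⁴)/32 = 1.969×10^-7 m⁴.
θ = T·L/(G·J) = 324.0 × 0.462 / (81.8×10⁹ × 1.969×10^-7) = 9.294×10^-3 rad.

0.00929 rad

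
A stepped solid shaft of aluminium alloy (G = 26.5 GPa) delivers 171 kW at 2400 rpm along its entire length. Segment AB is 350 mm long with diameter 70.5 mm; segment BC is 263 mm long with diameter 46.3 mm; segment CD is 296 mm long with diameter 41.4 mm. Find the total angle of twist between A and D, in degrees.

ω = 2π·2400/60 = 251.3 rad/s, so T = P/ω = 171×10³ / 251.3 = 680.4 N·m.
J_AB = π(0.0705)⁴/32 = 2.43×10^-6 m⁴; J_BC = π(0.0463)⁴/32 = 4.51×10^-7 m⁴; J_CD = π(0.0414)⁴/32 = 2.88×10^-7 m⁴.
θ = (T/G)·Σ L_i/J_i = (680.4/26.5×10⁹)·(0.350/2.43×10^-6 + 0.263/4.51×10^-7 + 0.296/2.88×10^-7) = 0.04502 rad.

2.58°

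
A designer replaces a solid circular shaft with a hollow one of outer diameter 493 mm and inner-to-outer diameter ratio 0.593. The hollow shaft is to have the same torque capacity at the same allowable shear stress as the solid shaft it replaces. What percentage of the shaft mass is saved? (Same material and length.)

29.2 %

Equal τ_max and T ⇒ the solid shaft needs d_s³ = d_o³(1−k⁴), so d_s = 493·(1−0.593⁴)^(1/3) = 471.8 mm.
Area ratio A_h/A_s = d_o²(1−k²)/d_s² = (1−k²)/(1−k⁴)^(2/3) = 0.7080.
Mass saving = 1 − 0.7080 = 29.2 %.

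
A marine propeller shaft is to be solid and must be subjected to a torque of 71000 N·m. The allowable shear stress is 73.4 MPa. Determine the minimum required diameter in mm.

For a solid shaft τ_max = 16T/(πd³), so d = (16T/(π τ_allow))^(1/3) = (16·71000/(π·7.34×10^7))^(1/3) = 0.1702 m.

170 mm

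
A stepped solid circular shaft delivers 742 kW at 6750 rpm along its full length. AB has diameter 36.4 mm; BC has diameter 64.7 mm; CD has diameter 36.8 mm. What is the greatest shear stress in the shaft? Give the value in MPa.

111 MPa

ω = 2π·6750/60 = 706.9 rad/s, so T = P/ω = 742×10³ / 706.9 = 1050 N·m.
Under the same torque, τ_max = 16T/(πd³) is largest where d is smallest — segment AB (d = 36.4 mm).
τ_max = 16·1050/(π·(0.0364)³) = 1.109×10^8 Pa.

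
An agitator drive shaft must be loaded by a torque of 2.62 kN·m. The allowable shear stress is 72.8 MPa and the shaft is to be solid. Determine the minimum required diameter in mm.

56.8 mm

For a solid shaft τ_max = 16T/(πd³), so d = (16T/(π τ_allow))^(1/3) = (16·2620/(π·7.28×10^7))^(1/3) = 0.05680 m.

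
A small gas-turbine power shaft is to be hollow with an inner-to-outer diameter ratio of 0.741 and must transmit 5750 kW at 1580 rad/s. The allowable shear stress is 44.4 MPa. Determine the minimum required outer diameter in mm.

84.2 mm

ω = 1580 rad/s, so T = P/ω = 5750×10³ / 1580 = 3639 N·m.
For a hollow shaft with d_i/d_o = 0.741: τ_max = 16T/(π d_o³ (1−k⁴)), so d_o = [16T/(π τ_allow (1−k⁴))]^(1/3) = [16·3639/(π·4.44×10^7·0.6985)]^(1/3) = 0.08423 m.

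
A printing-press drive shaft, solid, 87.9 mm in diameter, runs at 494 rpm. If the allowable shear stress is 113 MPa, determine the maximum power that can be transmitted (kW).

780 kW

J = πd⁴/32 = π(0.0879)⁴/32 = 5.861×10^-6 m⁴.
T_max = τ_allow·J/r = 1.13×10^8 × 5.861×10^-6 / 0.0440 = 15070 N·m.
ω = 2π·494/60 = 51.73 rad/s, so P_max = T_max·ω = 7.795×10^5 W.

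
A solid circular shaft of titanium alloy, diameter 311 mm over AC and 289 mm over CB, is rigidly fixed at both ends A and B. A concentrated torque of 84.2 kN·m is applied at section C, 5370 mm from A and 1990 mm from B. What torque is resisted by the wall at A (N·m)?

Compatibility: T_A·a/J_AC = T_B·b/J_CB with T_A + T_B = T₀.
J_AC = 9.18×10^-4 m⁴, J_CB = 6.85×10^-4 m⁴, so T_A = T₀·(J_AC/a)/((J_AC/a)+(J_CB/b)) = 27950 N·m, T_B = 56250 N·m.

28000 N·m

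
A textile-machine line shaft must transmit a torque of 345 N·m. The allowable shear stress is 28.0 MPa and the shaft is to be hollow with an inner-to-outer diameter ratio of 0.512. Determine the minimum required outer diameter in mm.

For a hollow shaft with d_i/d_o = 0.512: τ_max = 16T/(π d_o³ (1−k⁴)), so d_o = [16T/(π τ_allow (1−k⁴))]^(1/3) = [16·345.0/(π·2.80×10^7·0.9313)]^(1/3) = 0.04069 m.

40.7 mm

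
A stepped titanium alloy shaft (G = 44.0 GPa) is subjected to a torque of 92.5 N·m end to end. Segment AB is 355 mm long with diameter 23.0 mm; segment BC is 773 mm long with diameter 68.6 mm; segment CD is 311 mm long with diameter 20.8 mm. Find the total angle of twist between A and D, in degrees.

3.64°

J_AB = π(0.0230)⁴/32 = 2.75×10^-8 m⁴; J_BC = π(0.0686)⁴/32 = 2.17×10^-6 m⁴; J_CD = π(0.0208)⁴/32 = 1.84×10^-8 m⁴.
θ = (T/G)·Σ L_i/J_i = (92.50/44.0×10⁹)·(0.355/2.75×10^-8 + 0.773/2.17×10^-6 + 0.311/1.84×10^-8) = 0.06349 rad.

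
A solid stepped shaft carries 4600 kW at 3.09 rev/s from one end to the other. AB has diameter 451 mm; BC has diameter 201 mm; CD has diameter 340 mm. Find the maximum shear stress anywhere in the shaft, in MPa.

ω = 2π·3.09 = 19.42 rad/s, so T = P/ω = 4600×10³ / 19.42 = 236900 N·m.
Under the same torque, τ_max = 16T/(πd³) is largest where d is smallest — segment BC (d = 201 mm).
τ_max = 16·236900/(π·(0.201)³) = 1.486×10^8 Pa.

149 MPa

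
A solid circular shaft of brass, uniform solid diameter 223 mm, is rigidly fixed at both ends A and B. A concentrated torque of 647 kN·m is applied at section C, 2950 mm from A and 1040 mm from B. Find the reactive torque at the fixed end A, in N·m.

169000 N·m

With uniform GJ and both ends fixed, compatibility θ_AC = θ_CB gives T_A·a = T_B·b, together with T_A + T_B = T₀.
T_A = T₀·b/(a+b) = 647000·1040/3990 = 168600 N·m; T_B = 478400 N·m.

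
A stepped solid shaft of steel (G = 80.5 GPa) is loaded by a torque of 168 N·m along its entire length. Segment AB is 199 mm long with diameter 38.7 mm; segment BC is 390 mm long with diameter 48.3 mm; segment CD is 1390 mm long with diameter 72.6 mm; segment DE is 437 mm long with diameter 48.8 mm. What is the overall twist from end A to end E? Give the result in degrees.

J_AB = π(0.0387)⁴/32 = 2.20×10^-7 m⁴; J_BC = π(0.0483)⁴/32 = 5.34×10^-7 m⁴; J_CD = π(0.0726)⁴/32 = 2.73×10^-6 m⁴; J_DE = π(0.0488)⁴/32 = 5.57×10^-7 m⁴.
θ = (T/G)·Σ L_i/J_i = (168.0/80.5×10⁹)·(0.199/2.20×10^-7 + 0.390/5.34×10^-7 + 1.39/2.73×10^-6 + 0.437/5.57×10^-7) = 6.111×10^-3 rad.

0.350°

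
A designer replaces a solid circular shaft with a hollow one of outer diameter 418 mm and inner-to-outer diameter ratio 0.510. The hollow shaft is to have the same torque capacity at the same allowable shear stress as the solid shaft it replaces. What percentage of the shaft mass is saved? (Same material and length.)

Equal τ_max and T ⇒ the solid shaft needs d_s³ = d_o³(1−k⁴), so d_s = 418·(1−0.510⁴)^(1/3) = 408.4 mm.
Area ratio A_h/A_s = d_o²(1−k²)/d_s² = (1−k²)/(1−k⁴)^(2/3) = 0.7753.
Mass saving = 1 − 0.7753 = 22.5 %.

22.5 %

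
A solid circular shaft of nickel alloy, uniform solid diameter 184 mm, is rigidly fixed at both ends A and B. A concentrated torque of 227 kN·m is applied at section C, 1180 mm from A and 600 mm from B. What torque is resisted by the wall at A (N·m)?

With uniform GJ and both ends fixed, compatibility θ_AC = θ_CB gives T_A·a = T_B·b, together with T_A + T_B = T₀.
T_A = T₀·b/(a+b) = 227000·600/1780 = 76520 N·m; T_B = 150500 N·m.

76500 N·m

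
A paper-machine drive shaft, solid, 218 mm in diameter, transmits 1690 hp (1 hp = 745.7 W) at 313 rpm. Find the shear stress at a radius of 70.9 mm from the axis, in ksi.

ω = 2π·313/60 = 32.78 rad/s, so T = P/ω = 1690×745.7 / 32.78 = 38450 N·m.
J = πd⁴/32 = π(0.218)⁴/32 = 2.217×10^-4 m⁴.
Shear stress varies linearly with radius: τ = T·r/J = 38450 × 0.0709 / 2.217×10^-4 = 1.229×10^7 Pa.

1.78 ksi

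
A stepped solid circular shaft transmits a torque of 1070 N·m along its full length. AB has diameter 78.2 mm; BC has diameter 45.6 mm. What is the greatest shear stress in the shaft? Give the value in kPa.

Under the same torque, τ_max = 16T/(πd³) is largest where d is smallest — segment BC (d = 45.6 mm).
τ_max = 16·1070/(π·(0.0456)³) = 5.747×10^7 Pa.

57500 kPa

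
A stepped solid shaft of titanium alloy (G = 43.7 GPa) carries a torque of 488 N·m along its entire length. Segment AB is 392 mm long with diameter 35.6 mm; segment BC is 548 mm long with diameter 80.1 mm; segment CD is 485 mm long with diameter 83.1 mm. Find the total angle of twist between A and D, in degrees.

J_AB = π(0.0356)⁴/32 = 1.58×10^-7 m⁴; J_BC = π(0.0801)⁴/32 = 4.04×10^-6 m⁴; J_CD = π(0.0831)⁴/32 = 4.68×10^-6 m⁴.
θ = (T/G)·Σ L_i/J_i = (488.0/43.7×10⁹)·(0.392/1.58×10^-7 + 0.548/4.04×10^-6 + 0.485/4.68×10^-6) = 0.03043 rad.

1.74°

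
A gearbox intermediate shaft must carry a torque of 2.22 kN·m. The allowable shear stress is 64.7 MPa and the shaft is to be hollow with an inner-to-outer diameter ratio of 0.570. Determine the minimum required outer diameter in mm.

58.0 mm

For a hollow shaft with d_i/d_o = 0.570: τ_max = 16T/(π d_o³ (1−k⁴)), so d_o = [16T/(π τ_allow (1−k⁴))]^(1/3) = [16·2220/(π·6.47×10^7·0.8944)]^(1/3) = 0.05803 m.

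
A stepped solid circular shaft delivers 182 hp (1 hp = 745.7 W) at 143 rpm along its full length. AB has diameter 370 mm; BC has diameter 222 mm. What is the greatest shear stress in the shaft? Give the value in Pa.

ω = 2π·143/60 = 14.97 rad/s, so T = P/ω = 182×745.7 / 14.97 = 9063 N·m.
Under the same torque, τ_max = 16T/(πd³) is largest where d is smallest — segment BC (d = 222 mm).
τ_max = 16·9063/(π·(0.222)³) = 4.219×10^6 Pa.

4.22e6 Pa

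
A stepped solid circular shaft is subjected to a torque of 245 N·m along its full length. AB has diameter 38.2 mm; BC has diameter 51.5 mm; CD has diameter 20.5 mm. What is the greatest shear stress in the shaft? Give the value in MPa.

Under the same torque, τ_max = 16T/(πd³) is largest where d is smallest — segment CD (d = 20.5 mm).
τ_max = 16·245.0/(π·(0.0205)³) = 1.448×10^8 Pa.

145 MPa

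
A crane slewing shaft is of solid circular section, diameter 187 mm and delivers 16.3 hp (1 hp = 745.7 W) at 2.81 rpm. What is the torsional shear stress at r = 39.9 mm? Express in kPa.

13700 kPa

ω = 2π·2.81/60 = 0.2943 rad/s, so T = P/ω = 16.3×745.7 / 0.2943 = 41310 N·m.
J = πd⁴/32 = π(0.187)⁴/32 = 1.201×10^-4 m⁴.
Shear stress varies linearly with radius: τ = T·r/J = 41310 × 0.0399 / 1.201×10^-4 = 1.373×10^7 Pa.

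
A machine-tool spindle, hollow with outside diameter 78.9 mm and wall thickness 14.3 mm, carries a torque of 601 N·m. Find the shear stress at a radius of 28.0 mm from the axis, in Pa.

5.30e6 Pa

J = π(d_o⁴ − d_i⁴)/32 = π(0.0789⁴ − 0.0503⁴)/32 = 3.176×10^-6 m⁴.
Shear stress varies linearly with radius: τ = T·r/J = 601.0 × 0.0280 / 3.176×10^-6 = 5.298×10^6 Pa.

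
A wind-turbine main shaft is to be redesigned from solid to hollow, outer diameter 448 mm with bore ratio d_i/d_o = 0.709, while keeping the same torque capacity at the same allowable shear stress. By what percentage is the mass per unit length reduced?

Equal τ_max and T ⇒ the solid shaft needs d_s³ = d_o³(1−k⁴), so d_s = 448·(1−0.709⁴)^(1/3) = 406.5 mm.
Area ratio A_h/A_s = d_o²(1−k²)/d_s² = (1−k²)/(1−k⁴)^(2/3) = 0.6039.
Mass saving = 1 − 0.6039 = 39.6 %.

39.6 %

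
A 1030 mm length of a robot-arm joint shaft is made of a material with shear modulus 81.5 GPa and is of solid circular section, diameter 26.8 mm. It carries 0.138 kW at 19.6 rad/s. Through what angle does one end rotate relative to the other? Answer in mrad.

1.76 mrad

ω = 19.6 rad/s, so T = P/ω = 0.138×10³ / 19.60 = 7.041 N·m.
J = πd⁴/32 = π(0.0268)⁴/32 = 5.065×10^-8 m⁴.
θ = T·L/(G·J) = 7.041 × 1.03 / (81.5×10⁹ × 5.065×10^-8) = 1.757×10^-3 rad.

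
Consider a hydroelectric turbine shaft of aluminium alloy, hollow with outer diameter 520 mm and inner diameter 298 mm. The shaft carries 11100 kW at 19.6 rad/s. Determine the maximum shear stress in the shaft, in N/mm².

ω = 19.6 rad/s, so T = P/ω = 11100×10³ / 19.60 = 566300 N·m.
J = π(d_o⁴ − d_i⁴)/32 = π(0.520⁴ − 0.298⁴)/32 = 6.404×10^-3 m⁴.
τ_max = T·r/J = 566300 × 0.260 / 6.404×10^-3 = 2.299×10^7 Pa.

23.0 N/mm²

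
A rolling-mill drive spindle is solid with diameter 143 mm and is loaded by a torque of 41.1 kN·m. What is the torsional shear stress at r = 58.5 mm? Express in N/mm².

58.6 N/mm²

J = πd⁴/32 = π(0.143)⁴/32 = 4.105×10^-5 m⁴.
Shear stress varies linearly with radius: τ = T·r/J = 41100 × 0.0585 / 4.105×10^-5 = 5.857×10^7 Pa.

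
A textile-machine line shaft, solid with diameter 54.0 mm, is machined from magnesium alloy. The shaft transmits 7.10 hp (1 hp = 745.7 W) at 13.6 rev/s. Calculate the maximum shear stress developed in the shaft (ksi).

ω = 2π·13.6 = 85.45 rad/s, so T = P/ω = 7.10×745.7 / 85.45 = 61.96 N·m.
J = πd⁴/32 = π(0.0540)⁴/32 = 8.348×10^-7 m⁴.
τ_max = T·r/J = 61.96 × 0.0270 / 8.348×10^-7 = 2.004×10^6 Pa.

0.291 ksi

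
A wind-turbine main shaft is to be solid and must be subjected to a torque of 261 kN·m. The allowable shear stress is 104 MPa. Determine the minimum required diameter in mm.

For a solid shaft τ_max = 16T/(πd³), so d = (16T/(π τ_allow))^(1/3) = (16·261000/(π·1.04×10^8))^(1/3) = 0.2338 m.

234 mm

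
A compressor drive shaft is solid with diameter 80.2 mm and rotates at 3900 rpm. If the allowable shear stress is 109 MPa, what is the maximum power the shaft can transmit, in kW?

J = πd⁴/32 = π(0.0802)⁴/32 = 4.062×10^-6 m⁴.
T_max = τ_allow·J/r = 1.09×10^8 × 4.062×10^-6 / 0.0401 = 11040 N·m.
ω = 2π·3900/60 = 408.4 rad/s, so P_max = T_max·ω = 4.509×10^6 W.

4510 kW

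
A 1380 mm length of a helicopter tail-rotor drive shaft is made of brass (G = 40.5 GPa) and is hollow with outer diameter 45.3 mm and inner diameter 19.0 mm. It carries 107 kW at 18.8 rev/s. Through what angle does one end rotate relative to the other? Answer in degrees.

ω = 2π·18.8 = 118.1 rad/s, so T = P/ω = 107×10³ / 118.1 = 905.8 N·m.
J = π(d_o⁴ − d_i⁴)/32 = π(0.0453⁴ − 0.0190⁴)/32 = 4.006×10^-7 m⁴.
θ = T·L/(G·J) = 905.8 × 1.38 / (40.5×10⁹ × 4.006×10^-7) = 0.07704 rad.

4.41°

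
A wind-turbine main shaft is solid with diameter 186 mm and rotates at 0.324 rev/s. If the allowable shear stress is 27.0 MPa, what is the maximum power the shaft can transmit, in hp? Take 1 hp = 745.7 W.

J = πd⁴/32 = π(0.186)⁴/32 = 1.175×10^-4 m⁴.
T_max = τ_allow·J/r = 2.70×10^7 × 1.175×10^-4 / 0.0930 = 34110 N·m.
ω = 2π·0.324 = 2.036 rad/s, so P_max = T_max·ω = 6.945×10^4 W.

93.1 hp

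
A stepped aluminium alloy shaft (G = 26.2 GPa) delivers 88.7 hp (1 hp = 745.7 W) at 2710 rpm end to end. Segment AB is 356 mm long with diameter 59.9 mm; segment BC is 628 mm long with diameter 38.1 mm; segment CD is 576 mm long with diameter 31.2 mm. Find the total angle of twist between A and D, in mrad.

ω = 2π·2710/60 = 283.8 rad/s, so T = P/ω = 88.7×745.7 / 283.8 = 233.1 N·m.
J_AB = π(0.0599)⁴/32 = 1.26×10^-6 m⁴; J_BC = π(0.0381)⁴/32 = 2.07×10^-7 m⁴; J_CD = π(0.0312)⁴/32 = 9.30×10^-8 m⁴.
θ = (T/G)·Σ L_i/J_i = (233.1/26.2×10⁹)·(0.356/1.26×10^-6 + 0.628/2.07×10^-7 + 0.576/9.30×10^-8) = 0.08459 rad.

84.6 mrad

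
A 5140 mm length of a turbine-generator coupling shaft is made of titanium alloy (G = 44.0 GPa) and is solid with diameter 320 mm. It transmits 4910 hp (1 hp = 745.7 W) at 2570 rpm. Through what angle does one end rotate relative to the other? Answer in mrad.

1.54 mrad

ω = 2π·2570/60 = 269.1 rad/s, so T = P/ω = 4910×745.7 / 269.1 = 13600 N·m.
J = πd⁴/32 = π(0.320)⁴/32 = 1.029×10^-3 m⁴.
θ = T·L/(G·J) = 13600 × 5.14 / (44.0×10⁹ × 1.029×10^-3) = 1.544×10^-3 rad.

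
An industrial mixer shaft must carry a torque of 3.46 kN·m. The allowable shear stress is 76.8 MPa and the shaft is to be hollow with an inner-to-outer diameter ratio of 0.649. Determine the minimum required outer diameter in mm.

65.3 mm

For a hollow shaft with d_i/d_o = 0.649: τ_max = 16T/(π d_o³ (1−k⁴)), so d_o = [16T/(π τ_allow (1−k⁴))]^(1/3) = [16·3460/(π·7.68×10^7·0.8226)]^(1/3) = 0.06534 m.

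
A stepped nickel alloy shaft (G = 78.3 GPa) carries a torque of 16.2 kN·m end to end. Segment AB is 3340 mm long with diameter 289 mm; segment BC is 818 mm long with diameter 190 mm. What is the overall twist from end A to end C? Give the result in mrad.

2.33 mrad

J_AB = π(0.289)⁴/32 = 6.85×10^-4 m⁴; J_BC = π(0.190)⁴/32 = 1.28×10^-4 m⁴.
θ = (T/G)·Σ L_i/J_i = (16200/78.3×10⁹)·(3.34/6.85×10^-4 + 0.818/1.28×10^-4) = 2.332×10^-3 rad.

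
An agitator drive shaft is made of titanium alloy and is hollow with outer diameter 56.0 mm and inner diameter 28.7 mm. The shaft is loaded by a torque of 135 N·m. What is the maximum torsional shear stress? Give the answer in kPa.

4210 kPa

J = π(d_o⁴ − d_i⁴)/32 = π(0.0560⁴ − 0.0287⁴)/32 = 8.989×10^-7 m⁴.
τ_max = T·r/J = 135.0 × 0.0280 / 8.989×10^-7 = 4.205×10^6 Pa.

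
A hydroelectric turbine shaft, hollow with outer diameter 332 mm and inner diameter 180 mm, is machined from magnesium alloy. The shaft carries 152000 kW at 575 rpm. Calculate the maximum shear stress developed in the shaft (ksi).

55.8 ksi

ω = 2π·575/60 = 60.21 rad/s, so T = P/ω = 152000×10³ / 60.21 = 2.524e6 N·m.
J = π(d_o⁴ − d_i⁴)/32 = π(0.332⁴ − 0.180⁴)/32 = 1.090×10^-3 m⁴.
τ_max = T·r/J = 2.524e6 × 0.166 / 1.090×10^-3 = 3.845×10^8 Pa.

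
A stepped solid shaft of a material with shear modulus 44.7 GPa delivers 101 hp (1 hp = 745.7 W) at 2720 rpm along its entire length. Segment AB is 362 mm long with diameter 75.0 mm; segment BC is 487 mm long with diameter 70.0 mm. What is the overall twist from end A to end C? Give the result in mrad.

1.91 mrad

ω = 2π·2720/60 = 284.8 rad/s, so T = P/ω = 101×745.7 / 284.8 = 264.4 N·m.
J_AB = π(0.0750)⁴/32 = 3.11×10^-6 m⁴; J_BC = π(0.0700)⁴/32 = 2.36×10^-6 m⁴.
θ = (T/G)·Σ L_i/J_i = (264.4/44.7×10⁹)·(0.362/3.11×10^-6 + 0.487/2.36×10^-6) = 1.911×10^-3 rad.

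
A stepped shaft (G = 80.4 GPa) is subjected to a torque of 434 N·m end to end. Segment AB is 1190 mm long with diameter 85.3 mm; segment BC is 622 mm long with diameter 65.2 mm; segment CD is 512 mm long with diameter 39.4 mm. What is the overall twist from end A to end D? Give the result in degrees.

0.849°

J_AB = π(0.0853)⁴/32 = 5.20×10^-6 m⁴; J_BC = π(0.0652)⁴/32 = 1.77×10^-6 m⁴; J_CD = π(0.0394)⁴/32 = 2.37×10^-7 m⁴.
θ = (T/G)·Σ L_i/J_i = (434.0/80.4×10⁹)·(1.19/5.20×10^-6 + 0.622/1.77×10^-6 + 0.512/2.37×10^-7) = 0.01481 rad.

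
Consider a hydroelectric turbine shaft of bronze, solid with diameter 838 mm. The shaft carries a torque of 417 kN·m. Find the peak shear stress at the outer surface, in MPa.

J = πd⁴/32 = π(0.838)⁴/32 = 0.04841 m⁴.
τ_max = T·r/J = 417000 × 0.419 / 0.04841 = 3.609×10^6 Pa.

3.61 MPa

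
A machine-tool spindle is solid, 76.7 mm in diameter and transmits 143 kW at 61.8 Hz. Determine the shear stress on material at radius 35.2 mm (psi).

553 psi

ω = 2π·61.8 = 388.3 rad/s, so T = P/ω = 143×10³ / 388.3 = 368.3 N·m.
J = πd⁴/32 = π(0.0767)⁴/32 = 3.398×10^-6 m⁴.
Shear stress varies linearly with radius: τ = T·r/J = 368.3 × 0.0352 / 3.398×10^-6 = 3.815×10^6 Pa.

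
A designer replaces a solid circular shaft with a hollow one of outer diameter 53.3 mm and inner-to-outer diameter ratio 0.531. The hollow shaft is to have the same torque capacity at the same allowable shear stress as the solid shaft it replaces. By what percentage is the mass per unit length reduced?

Equal τ_max and T ⇒ the solid shaft needs d_s³ = d_o³(1−k⁴), so d_s = 53.3·(1−0.531⁴)^(1/3) = 51.85 mm.
Area ratio A_h/A_s = d_o²(1−k²)/d_s² = (1−k²)/(1−k⁴)^(2/3) = 0.7588.
Mass saving = 1 − 0.7588 = 24.1 %.

24.1 %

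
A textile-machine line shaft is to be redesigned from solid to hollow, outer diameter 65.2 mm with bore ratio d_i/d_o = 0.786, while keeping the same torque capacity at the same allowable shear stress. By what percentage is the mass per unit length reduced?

47.3 %

Equal τ_max and T ⇒ the solid shaft needs d_s³ = d_o³(1−k⁴), so d_s = 65.2·(1−0.786⁴)^(1/3) = 55.55 mm.
Area ratio A_h/A_s = d_o²(1−k²)/d_s² = (1−k²)/(1−k⁴)^(2/3) = 0.5266.
Mass saving = 1 − 0.5266 = 47.3 %.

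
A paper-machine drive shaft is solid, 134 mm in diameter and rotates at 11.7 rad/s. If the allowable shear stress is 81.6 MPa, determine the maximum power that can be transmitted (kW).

J = πd⁴/32 = π(0.134)⁴/32 = 3.165×10^-5 m⁴.
T_max = τ_allow·J/r = 8.16×10^7 × 3.165×10^-5 / 0.0670 = 38550 N·m.
ω = 11.7 rad/s, so P_max = T_max·ω = 4.510×10^5 W.

451 kW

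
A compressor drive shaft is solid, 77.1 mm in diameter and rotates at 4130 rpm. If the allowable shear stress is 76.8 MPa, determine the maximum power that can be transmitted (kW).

2990 kW

J = πd⁴/32 = π(0.0771)⁴/32 = 3.469×10^-6 m⁴.
T_max = τ_allow·J/r = 7.68×10^7 × 3.469×10^-6 / 0.0385 = 6911 N·m.
ω = 2π·4130/60 = 432.5 rad/s, so P_max = T_max·ω = 2.989×10^6 W.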